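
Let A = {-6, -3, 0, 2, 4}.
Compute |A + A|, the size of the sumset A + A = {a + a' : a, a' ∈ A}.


A + A = {a + a' : a, a' ∈ A}; |A| = 5.
General bounds: 2|A| - 1 ≤ |A + A| ≤ |A|(|A|+1)/2, i.e. 9 ≤ |A + A| ≤ 15.
Lower bound 2|A|-1 is attained iff A is an arithmetic progression.
Enumerate sums a + a' for a ≤ a' (symmetric, so this suffices):
a = -6: -6+-6=-12, -6+-3=-9, -6+0=-6, -6+2=-4, -6+4=-2
a = -3: -3+-3=-6, -3+0=-3, -3+2=-1, -3+4=1
a = 0: 0+0=0, 0+2=2, 0+4=4
a = 2: 2+2=4, 2+4=6
a = 4: 4+4=8
Distinct sums: {-12, -9, -6, -4, -3, -2, -1, 0, 1, 2, 4, 6, 8}
|A + A| = 13

|A + A| = 13


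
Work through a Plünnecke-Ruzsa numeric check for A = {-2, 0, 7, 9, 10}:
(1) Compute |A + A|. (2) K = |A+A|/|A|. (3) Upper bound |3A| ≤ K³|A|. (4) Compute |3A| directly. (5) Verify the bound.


|A| = 5.
Step 1: Compute A + A by enumerating all 25 pairs.
A + A = {-4, -2, 0, 5, 7, 8, 9, 10, 14, 16, 17, 18, 19, 20}, so |A + A| = 14.
Step 2: Doubling constant K = |A + A|/|A| = 14/5 = 14/5 ≈ 2.8000.
Step 3: Plünnecke-Ruzsa gives |3A| ≤ K³·|A| = (2.8000)³ · 5 ≈ 109.7600.
Step 4: Compute 3A = A + A + A directly by enumerating all triples (a,b,c) ∈ A³; |3A| = 28.
Step 5: Check 28 ≤ 109.7600? Yes ✓.

K = 14/5, Plünnecke-Ruzsa bound K³|A| ≈ 109.7600, |3A| = 28, inequality holds.


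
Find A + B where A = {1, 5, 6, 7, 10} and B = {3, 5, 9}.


A + B = {a + b : a ∈ A, b ∈ B}.
Enumerate all |A|·|B| = 5·3 = 15 pairs (a, b) and collect distinct sums.
a = 1: 1+3=4, 1+5=6, 1+9=10
a = 5: 5+3=8, 5+5=10, 5+9=14
a = 6: 6+3=9, 6+5=11, 6+9=15
a = 7: 7+3=10, 7+5=12, 7+9=16
a = 10: 10+3=13, 10+5=15, 10+9=19
Collecting distinct sums: A + B = {4, 6, 8, 9, 10, 11, 12, 13, 14, 15, 16, 19}
|A + B| = 12

A + B = {4, 6, 8, 9, 10, 11, 12, 13, 14, 15, 16, 19}


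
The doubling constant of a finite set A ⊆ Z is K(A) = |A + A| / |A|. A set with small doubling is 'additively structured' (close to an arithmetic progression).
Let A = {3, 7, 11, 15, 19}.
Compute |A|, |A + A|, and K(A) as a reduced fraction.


|A| = 5.
Compute A + A by enumerating all 25 pairs.
A + A = {6, 10, 14, 18, 22, 26, 30, 34, 38}, so |A + A| = 9.
K = |A + A| / |A| = 9/5 (already in lowest terms) ≈ 1.8000.
Reference: AP of size 5 gives K = 9/5 ≈ 1.8000; a fully generic set of size 5 gives K ≈ 3.0000.

|A| = 5, |A + A| = 9, K = 9/5.


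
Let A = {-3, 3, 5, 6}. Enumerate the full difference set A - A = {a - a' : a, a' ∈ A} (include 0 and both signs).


A - A = {a - a' : a, a' ∈ A}.
Compute a - a' for each ordered pair (a, a'):
a = -3: -3--3=0, -3-3=-6, -3-5=-8, -3-6=-9
a = 3: 3--3=6, 3-3=0, 3-5=-2, 3-6=-3
a = 5: 5--3=8, 5-3=2, 5-5=0, 5-6=-1
a = 6: 6--3=9, 6-3=3, 6-5=1, 6-6=0
Collecting distinct values (and noting 0 appears from a-a):
A - A = {-9, -8, -6, -3, -2, -1, 0, 1, 2, 3, 6, 8, 9}
|A - A| = 13

A - A = {-9, -8, -6, -3, -2, -1, 0, 1, 2, 3, 6, 8, 9}


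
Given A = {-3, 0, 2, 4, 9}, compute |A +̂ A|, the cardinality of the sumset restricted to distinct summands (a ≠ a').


Restricted sumset: A +̂ A = {a + a' : a ∈ A, a' ∈ A, a ≠ a'}.
Equivalently, take A + A and drop any sum 2a that is achievable ONLY as a + a for a ∈ A (i.e. sums representable only with equal summands).
Enumerate pairs (a, a') with a < a' (symmetric, so each unordered pair gives one sum; this covers all a ≠ a'):
  -3 + 0 = -3
  -3 + 2 = -1
  -3 + 4 = 1
  -3 + 9 = 6
  0 + 2 = 2
  0 + 4 = 4
  0 + 9 = 9
  2 + 4 = 6
  2 + 9 = 11
  4 + 9 = 13
Collected distinct sums: {-3, -1, 1, 2, 4, 6, 9, 11, 13}
|A +̂ A| = 9
(Reference bound: |A +̂ A| ≥ 2|A| - 3 for |A| ≥ 2, with |A| = 5 giving ≥ 7.)

|A +̂ A| = 9


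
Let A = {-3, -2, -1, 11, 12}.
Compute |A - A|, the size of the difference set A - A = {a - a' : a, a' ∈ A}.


A - A = {a - a' : a, a' ∈ A}; |A| = 5.
Bounds: 2|A|-1 ≤ |A - A| ≤ |A|² - |A| + 1, i.e. 9 ≤ |A - A| ≤ 21.
Note: 0 ∈ A - A always (from a - a). The set is symmetric: if d ∈ A - A then -d ∈ A - A.
Enumerate nonzero differences d = a - a' with a > a' (then include -d):
Positive differences: {1, 2, 12, 13, 14, 15}
Full difference set: {0} ∪ (positive diffs) ∪ (negative diffs).
|A - A| = 1 + 2·6 = 13 (matches direct enumeration: 13).

|A - A| = 13


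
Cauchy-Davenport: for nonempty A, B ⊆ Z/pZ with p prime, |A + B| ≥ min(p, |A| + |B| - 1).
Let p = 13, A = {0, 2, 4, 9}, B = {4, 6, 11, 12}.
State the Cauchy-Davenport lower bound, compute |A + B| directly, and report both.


Cauchy-Davenport: |A + B| ≥ min(p, |A| + |B| - 1) for A, B nonempty in Z/pZ.
|A| = 4, |B| = 4, p = 13.
CD lower bound = min(13, 4 + 4 - 1) = min(13, 7) = 7.
Compute A + B mod 13 directly:
a = 0: 0+4=4, 0+6=6, 0+11=11, 0+12=12
a = 2: 2+4=6, 2+6=8, 2+11=0, 2+12=1
a = 4: 4+4=8, 4+6=10, 4+11=2, 4+12=3
a = 9: 9+4=0, 9+6=2, 9+11=7, 9+12=8
A + B = {0, 1, 2, 3, 4, 6, 7, 8, 10, 11, 12}, so |A + B| = 11.
Verify: 11 ≥ 7? Yes ✓.

CD lower bound = 7, actual |A + B| = 11.


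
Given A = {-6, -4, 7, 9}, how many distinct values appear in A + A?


A + A = {a + a' : a, a' ∈ A}; |A| = 4.
General bounds: 2|A| - 1 ≤ |A + A| ≤ |A|(|A|+1)/2, i.e. 7 ≤ |A + A| ≤ 10.
Lower bound 2|A|-1 is attained iff A is an arithmetic progression.
Enumerate sums a + a' for a ≤ a' (symmetric, so this suffices):
a = -6: -6+-6=-12, -6+-4=-10, -6+7=1, -6+9=3
a = -4: -4+-4=-8, -4+7=3, -4+9=5
a = 7: 7+7=14, 7+9=16
a = 9: 9+9=18
Distinct sums: {-12, -10, -8, 1, 3, 5, 14, 16, 18}
|A + A| = 9

|A + A| = 9


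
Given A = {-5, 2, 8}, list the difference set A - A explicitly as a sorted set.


A - A = {a - a' : a, a' ∈ A}.
Compute a - a' for each ordered pair (a, a'):
a = -5: -5--5=0, -5-2=-7, -5-8=-13
a = 2: 2--5=7, 2-2=0, 2-8=-6
a = 8: 8--5=13, 8-2=6, 8-8=0
Collecting distinct values (and noting 0 appears from a-a):
A - A = {-13, -7, -6, 0, 6, 7, 13}
|A - A| = 7

A - A = {-13, -7, -6, 0, 6, 7, 13}


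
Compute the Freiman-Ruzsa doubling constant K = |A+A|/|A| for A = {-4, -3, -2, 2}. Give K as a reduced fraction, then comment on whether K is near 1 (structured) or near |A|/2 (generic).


|A| = 4.
Compute A + A by enumerating all 16 pairs.
A + A = {-8, -7, -6, -5, -4, -2, -1, 0, 4}, so |A + A| = 9.
K = |A + A| / |A| = 9/4 (already in lowest terms) ≈ 2.2500.
Reference: AP of size 4 gives K = 7/4 ≈ 1.7500; a fully generic set of size 4 gives K ≈ 2.5000.

|A| = 4, |A + A| = 9, K = 9/4.


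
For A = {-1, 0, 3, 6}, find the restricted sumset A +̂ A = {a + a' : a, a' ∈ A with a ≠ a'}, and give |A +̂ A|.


Restricted sumset: A +̂ A = {a + a' : a ∈ A, a' ∈ A, a ≠ a'}.
Equivalently, take A + A and drop any sum 2a that is achievable ONLY as a + a for a ∈ A (i.e. sums representable only with equal summands).
Enumerate pairs (a, a') with a < a' (symmetric, so each unordered pair gives one sum; this covers all a ≠ a'):
  -1 + 0 = -1
  -1 + 3 = 2
  -1 + 6 = 5
  0 + 3 = 3
  0 + 6 = 6
  3 + 6 = 9
Collected distinct sums: {-1, 2, 3, 5, 6, 9}
|A +̂ A| = 6
(Reference bound: |A +̂ A| ≥ 2|A| - 3 for |A| ≥ 2, with |A| = 4 giving ≥ 5.)

|A +̂ A| = 6


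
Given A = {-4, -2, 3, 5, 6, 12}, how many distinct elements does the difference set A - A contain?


A - A = {a - a' : a, a' ∈ A}; |A| = 6.
Bounds: 2|A|-1 ≤ |A - A| ≤ |A|² - |A| + 1, i.e. 11 ≤ |A - A| ≤ 31.
Note: 0 ∈ A - A always (from a - a). The set is symmetric: if d ∈ A - A then -d ∈ A - A.
Enumerate nonzero differences d = a - a' with a > a' (then include -d):
Positive differences: {1, 2, 3, 5, 6, 7, 8, 9, 10, 14, 16}
Full difference set: {0} ∪ (positive diffs) ∪ (negative diffs).
|A - A| = 1 + 2·11 = 23 (matches direct enumeration: 23).

|A - A| = 23


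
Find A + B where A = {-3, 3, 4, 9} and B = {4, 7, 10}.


A + B = {a + b : a ∈ A, b ∈ B}.
Enumerate all |A|·|B| = 4·3 = 12 pairs (a, b) and collect distinct sums.
a = -3: -3+4=1, -3+7=4, -3+10=7
a = 3: 3+4=7, 3+7=10, 3+10=13
a = 4: 4+4=8, 4+7=11, 4+10=14
a = 9: 9+4=13, 9+7=16, 9+10=19
Collecting distinct sums: A + B = {1, 4, 7, 8, 10, 11, 13, 14, 16, 19}
|A + B| = 10

A + B = {1, 4, 7, 8, 10, 11, 13, 14, 16, 19}


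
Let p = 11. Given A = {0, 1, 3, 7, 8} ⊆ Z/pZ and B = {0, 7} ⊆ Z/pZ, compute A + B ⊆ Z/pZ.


Work in Z/11Z: reduce every sum a + b modulo 11.
Enumerate all 10 pairs:
a = 0: 0+0=0, 0+7=7
a = 1: 1+0=1, 1+7=8
a = 3: 3+0=3, 3+7=10
a = 7: 7+0=7, 7+7=3
a = 8: 8+0=8, 8+7=4
Distinct residues collected: {0, 1, 3, 4, 7, 8, 10}
|A + B| = 7 (out of 11 total residues).

A + B = {0, 1, 3, 4, 7, 8, 10}


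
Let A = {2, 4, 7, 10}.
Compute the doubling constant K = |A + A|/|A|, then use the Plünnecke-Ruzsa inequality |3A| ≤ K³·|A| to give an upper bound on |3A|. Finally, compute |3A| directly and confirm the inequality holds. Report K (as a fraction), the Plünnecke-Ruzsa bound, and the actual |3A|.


|A| = 4.
Step 1: Compute A + A by enumerating all 16 pairs.
A + A = {4, 6, 8, 9, 11, 12, 14, 17, 20}, so |A + A| = 9.
Step 2: Doubling constant K = |A + A|/|A| = 9/4 = 9/4 ≈ 2.2500.
Step 3: Plünnecke-Ruzsa gives |3A| ≤ K³·|A| = (2.2500)³ · 4 ≈ 45.5625.
Step 4: Compute 3A = A + A + A directly by enumerating all triples (a,b,c) ∈ A³; |3A| = 16.
Step 5: Check 16 ≤ 45.5625? Yes ✓.

K = 9/4, Plünnecke-Ruzsa bound K³|A| ≈ 45.5625, |3A| = 16, inequality holds.


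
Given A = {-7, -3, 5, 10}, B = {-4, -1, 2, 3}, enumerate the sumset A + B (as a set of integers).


A + B = {a + b : a ∈ A, b ∈ B}.
Enumerate all |A|·|B| = 4·4 = 16 pairs (a, b) and collect distinct sums.
a = -7: -7+-4=-11, -7+-1=-8, -7+2=-5, -7+3=-4
a = -3: -3+-4=-7, -3+-1=-4, -3+2=-1, -3+3=0
a = 5: 5+-4=1, 5+-1=4, 5+2=7, 5+3=8
a = 10: 10+-4=6, 10+-1=9, 10+2=12, 10+3=13
Collecting distinct sums: A + B = {-11, -8, -7, -5, -4, -1, 0, 1, 4, 6, 7, 8, 9, 12, 13}
|A + B| = 15

A + B = {-11, -8, -7, -5, -4, -1, 0, 1, 4, 6, 7, 8, 9, 12, 13}


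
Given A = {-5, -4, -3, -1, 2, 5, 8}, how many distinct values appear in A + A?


A + A = {a + a' : a, a' ∈ A}; |A| = 7.
General bounds: 2|A| - 1 ≤ |A + A| ≤ |A|(|A|+1)/2, i.e. 13 ≤ |A + A| ≤ 28.
Lower bound 2|A|-1 is attained iff A is an arithmetic progression.
Enumerate sums a + a' for a ≤ a' (symmetric, so this suffices):
a = -5: -5+-5=-10, -5+-4=-9, -5+-3=-8, -5+-1=-6, -5+2=-3, -5+5=0, -5+8=3
a = -4: -4+-4=-8, -4+-3=-7, -4+-1=-5, -4+2=-2, -4+5=1, -4+8=4
a = -3: -3+-3=-6, -3+-1=-4, -3+2=-1, -3+5=2, -3+8=5
a = -1: -1+-1=-2, -1+2=1, -1+5=4, -1+8=7
a = 2: 2+2=4, 2+5=7, 2+8=10
a = 5: 5+5=10, 5+8=13
a = 8: 8+8=16
Distinct sums: {-10, -9, -8, -7, -6, -5, -4, -3, -2, -1, 0, 1, 2, 3, 4, 5, 7, 10, 13, 16}
|A + A| = 20

|A + A| = 20


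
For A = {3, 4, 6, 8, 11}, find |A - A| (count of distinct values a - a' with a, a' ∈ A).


A - A = {a - a' : a, a' ∈ A}; |A| = 5.
Bounds: 2|A|-1 ≤ |A - A| ≤ |A|² - |A| + 1, i.e. 9 ≤ |A - A| ≤ 21.
Note: 0 ∈ A - A always (from a - a). The set is symmetric: if d ∈ A - A then -d ∈ A - A.
Enumerate nonzero differences d = a - a' with a > a' (then include -d):
Positive differences: {1, 2, 3, 4, 5, 7, 8}
Full difference set: {0} ∪ (positive diffs) ∪ (negative diffs).
|A - A| = 1 + 2·7 = 15 (matches direct enumeration: 15).

|A - A| = 15


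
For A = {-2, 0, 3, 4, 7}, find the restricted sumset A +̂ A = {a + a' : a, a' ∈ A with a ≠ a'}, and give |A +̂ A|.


Restricted sumset: A +̂ A = {a + a' : a ∈ A, a' ∈ A, a ≠ a'}.
Equivalently, take A + A and drop any sum 2a that is achievable ONLY as a + a for a ∈ A (i.e. sums representable only with equal summands).
Enumerate pairs (a, a') with a < a' (symmetric, so each unordered pair gives one sum; this covers all a ≠ a'):
  -2 + 0 = -2
  -2 + 3 = 1
  -2 + 4 = 2
  -2 + 7 = 5
  0 + 3 = 3
  0 + 4 = 4
  0 + 7 = 7
  3 + 4 = 7
  3 + 7 = 10
  4 + 7 = 11
Collected distinct sums: {-2, 1, 2, 3, 4, 5, 7, 10, 11}
|A +̂ A| = 9
(Reference bound: |A +̂ A| ≥ 2|A| - 3 for |A| ≥ 2, with |A| = 5 giving ≥ 7.)

|A +̂ A| = 9


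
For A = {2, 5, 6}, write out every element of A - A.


A - A = {a - a' : a, a' ∈ A}.
Compute a - a' for each ordered pair (a, a'):
a = 2: 2-2=0, 2-5=-3, 2-6=-4
a = 5: 5-2=3, 5-5=0, 5-6=-1
a = 6: 6-2=4, 6-5=1, 6-6=0
Collecting distinct values (and noting 0 appears from a-a):
A - A = {-4, -3, -1, 0, 1, 3, 4}
|A - A| = 7

A - A = {-4, -3, -1, 0, 1, 3, 4}


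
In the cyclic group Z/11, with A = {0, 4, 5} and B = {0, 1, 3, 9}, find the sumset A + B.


Work in Z/11Z: reduce every sum a + b modulo 11.
Enumerate all 12 pairs:
a = 0: 0+0=0, 0+1=1, 0+3=3, 0+9=9
a = 4: 4+0=4, 4+1=5, 4+3=7, 4+9=2
a = 5: 5+0=5, 5+1=6, 5+3=8, 5+9=3
Distinct residues collected: {0, 1, 2, 3, 4, 5, 6, 7, 8, 9}
|A + B| = 10 (out of 11 total residues).

A + B = {0, 1, 2, 3, 4, 5, 6, 7, 8, 9}


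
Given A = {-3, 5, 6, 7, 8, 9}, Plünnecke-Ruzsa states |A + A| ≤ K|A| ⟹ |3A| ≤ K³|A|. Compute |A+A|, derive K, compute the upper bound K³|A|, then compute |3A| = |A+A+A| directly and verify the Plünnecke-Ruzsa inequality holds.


|A| = 6.
Step 1: Compute A + A by enumerating all 36 pairs.
A + A = {-6, 2, 3, 4, 5, 6, 10, 11, 12, 13, 14, 15, 16, 17, 18}, so |A + A| = 15.
Step 2: Doubling constant K = |A + A|/|A| = 15/6 = 15/6 ≈ 2.5000.
Step 3: Plünnecke-Ruzsa gives |3A| ≤ K³·|A| = (2.5000)³ · 6 ≈ 93.7500.
Step 4: Compute 3A = A + A + A directly by enumerating all triples (a,b,c) ∈ A³; |3A| = 27.
Step 5: Check 27 ≤ 93.7500? Yes ✓.

K = 15/6, Plünnecke-Ruzsa bound K³|A| ≈ 93.7500, |3A| = 27, inequality holds.


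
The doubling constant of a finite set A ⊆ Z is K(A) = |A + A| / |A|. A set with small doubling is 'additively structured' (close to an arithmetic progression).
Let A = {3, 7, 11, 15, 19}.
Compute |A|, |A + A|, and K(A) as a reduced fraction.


|A| = 5.
Compute A + A by enumerating all 25 pairs.
A + A = {6, 10, 14, 18, 22, 26, 30, 34, 38}, so |A + A| = 9.
K = |A + A| / |A| = 9/5 (already in lowest terms) ≈ 1.8000.
Reference: AP of size 5 gives K = 9/5 ≈ 1.8000; a fully generic set of size 5 gives K ≈ 3.0000.

|A| = 5, |A + A| = 9, K = 9/5.


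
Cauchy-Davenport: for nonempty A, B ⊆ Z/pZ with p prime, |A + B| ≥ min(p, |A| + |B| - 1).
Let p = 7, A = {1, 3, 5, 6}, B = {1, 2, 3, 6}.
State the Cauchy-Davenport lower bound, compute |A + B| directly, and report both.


Cauchy-Davenport: |A + B| ≥ min(p, |A| + |B| - 1) for A, B nonempty in Z/pZ.
|A| = 4, |B| = 4, p = 7.
CD lower bound = min(7, 4 + 4 - 1) = min(7, 7) = 7.
Compute A + B mod 7 directly:
a = 1: 1+1=2, 1+2=3, 1+3=4, 1+6=0
a = 3: 3+1=4, 3+2=5, 3+3=6, 3+6=2
a = 5: 5+1=6, 5+2=0, 5+3=1, 5+6=4
a = 6: 6+1=0, 6+2=1, 6+3=2, 6+6=5
A + B = {0, 1, 2, 3, 4, 5, 6}, so |A + B| = 7.
Verify: 7 ≥ 7? Yes ✓.

CD lower bound = 7, actual |A + B| = 7.


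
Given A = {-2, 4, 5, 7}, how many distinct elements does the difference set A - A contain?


A - A = {a - a' : a, a' ∈ A}; |A| = 4.
Bounds: 2|A|-1 ≤ |A - A| ≤ |A|² - |A| + 1, i.e. 7 ≤ |A - A| ≤ 13.
Note: 0 ∈ A - A always (from a - a). The set is symmetric: if d ∈ A - A then -d ∈ A - A.
Enumerate nonzero differences d = a - a' with a > a' (then include -d):
Positive differences: {1, 2, 3, 6, 7, 9}
Full difference set: {0} ∪ (positive diffs) ∪ (negative diffs).
|A - A| = 1 + 2·6 = 13 (matches direct enumeration: 13).

|A - A| = 13


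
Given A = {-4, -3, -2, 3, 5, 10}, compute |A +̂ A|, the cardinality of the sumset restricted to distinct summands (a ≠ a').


Restricted sumset: A +̂ A = {a + a' : a ∈ A, a' ∈ A, a ≠ a'}.
Equivalently, take A + A and drop any sum 2a that is achievable ONLY as a + a for a ∈ A (i.e. sums representable only with equal summands).
Enumerate pairs (a, a') with a < a' (symmetric, so each unordered pair gives one sum; this covers all a ≠ a'):
  -4 + -3 = -7
  -4 + -2 = -6
  -4 + 3 = -1
  -4 + 5 = 1
  -4 + 10 = 6
  -3 + -2 = -5
  -3 + 3 = 0
  -3 + 5 = 2
  -3 + 10 = 7
  -2 + 3 = 1
  -2 + 5 = 3
  -2 + 10 = 8
  3 + 5 = 8
  3 + 10 = 13
  5 + 10 = 15
Collected distinct sums: {-7, -6, -5, -1, 0, 1, 2, 3, 6, 7, 8, 13, 15}
|A +̂ A| = 13
(Reference bound: |A +̂ A| ≥ 2|A| - 3 for |A| ≥ 2, with |A| = 6 giving ≥ 9.)

|A +̂ A| = 13


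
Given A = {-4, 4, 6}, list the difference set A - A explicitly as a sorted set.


A - A = {a - a' : a, a' ∈ A}.
Compute a - a' for each ordered pair (a, a'):
a = -4: -4--4=0, -4-4=-8, -4-6=-10
a = 4: 4--4=8, 4-4=0, 4-6=-2
a = 6: 6--4=10, 6-4=2, 6-6=0
Collecting distinct values (and noting 0 appears from a-a):
A - A = {-10, -8, -2, 0, 2, 8, 10}
|A - A| = 7

A - A = {-10, -8, -2, 0, 2, 8, 10}


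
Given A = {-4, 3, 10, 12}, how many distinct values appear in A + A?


A + A = {a + a' : a, a' ∈ A}; |A| = 4.
General bounds: 2|A| - 1 ≤ |A + A| ≤ |A|(|A|+1)/2, i.e. 7 ≤ |A + A| ≤ 10.
Lower bound 2|A|-1 is attained iff A is an arithmetic progression.
Enumerate sums a + a' for a ≤ a' (symmetric, so this suffices):
a = -4: -4+-4=-8, -4+3=-1, -4+10=6, -4+12=8
a = 3: 3+3=6, 3+10=13, 3+12=15
a = 10: 10+10=20, 10+12=22
a = 12: 12+12=24
Distinct sums: {-8, -1, 6, 8, 13, 15, 20, 22, 24}
|A + A| = 9

|A + A| = 9


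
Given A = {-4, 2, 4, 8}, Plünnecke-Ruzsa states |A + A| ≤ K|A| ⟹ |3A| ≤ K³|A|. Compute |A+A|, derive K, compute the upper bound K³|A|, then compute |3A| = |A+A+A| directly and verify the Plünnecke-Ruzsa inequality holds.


|A| = 4.
Step 1: Compute A + A by enumerating all 16 pairs.
A + A = {-8, -2, 0, 4, 6, 8, 10, 12, 16}, so |A + A| = 9.
Step 2: Doubling constant K = |A + A|/|A| = 9/4 = 9/4 ≈ 2.2500.
Step 3: Plünnecke-Ruzsa gives |3A| ≤ K³·|A| = (2.2500)³ · 4 ≈ 45.5625.
Step 4: Compute 3A = A + A + A directly by enumerating all triples (a,b,c) ∈ A³; |3A| = 15.
Step 5: Check 15 ≤ 45.5625? Yes ✓.

K = 9/4, Plünnecke-Ruzsa bound K³|A| ≈ 45.5625, |3A| = 15, inequality holds.


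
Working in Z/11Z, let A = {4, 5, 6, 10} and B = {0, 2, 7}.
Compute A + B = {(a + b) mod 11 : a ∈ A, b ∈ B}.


Work in Z/11Z: reduce every sum a + b modulo 11.
Enumerate all 12 pairs:
a = 4: 4+0=4, 4+2=6, 4+7=0
a = 5: 5+0=5, 5+2=7, 5+7=1
a = 6: 6+0=6, 6+2=8, 6+7=2
a = 10: 10+0=10, 10+2=1, 10+7=6
Distinct residues collected: {0, 1, 2, 4, 5, 6, 7, 8, 10}
|A + B| = 9 (out of 11 total residues).

A + B = {0, 1, 2, 4, 5, 6, 7, 8, 10}


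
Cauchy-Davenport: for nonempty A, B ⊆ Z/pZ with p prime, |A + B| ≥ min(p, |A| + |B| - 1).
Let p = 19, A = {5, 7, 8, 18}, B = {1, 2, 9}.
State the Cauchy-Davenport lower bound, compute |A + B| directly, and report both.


Cauchy-Davenport: |A + B| ≥ min(p, |A| + |B| - 1) for A, B nonempty in Z/pZ.
|A| = 4, |B| = 3, p = 19.
CD lower bound = min(19, 4 + 3 - 1) = min(19, 6) = 6.
Compute A + B mod 19 directly:
a = 5: 5+1=6, 5+2=7, 5+9=14
a = 7: 7+1=8, 7+2=9, 7+9=16
a = 8: 8+1=9, 8+2=10, 8+9=17
a = 18: 18+1=0, 18+2=1, 18+9=8
A + B = {0, 1, 6, 7, 8, 9, 10, 14, 16, 17}, so |A + B| = 10.
Verify: 10 ≥ 6? Yes ✓.

CD lower bound = 6, actual |A + B| = 10.


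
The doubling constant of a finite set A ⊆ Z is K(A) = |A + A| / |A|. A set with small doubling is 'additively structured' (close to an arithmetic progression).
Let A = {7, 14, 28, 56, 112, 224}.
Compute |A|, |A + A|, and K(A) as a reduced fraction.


|A| = 6.
Compute A + A by enumerating all 36 pairs.
A + A = {14, 21, 28, 35, 42, 56, 63, 70, 84, 112, 119, 126, 140, 168, 224, 231, 238, 252, 280, 336, 448}, so |A + A| = 21.
K = |A + A| / |A| = 21/6 = 7/2 ≈ 3.5000.
Reference: AP of size 6 gives K = 11/6 ≈ 1.8333; a fully generic set of size 6 gives K ≈ 3.5000.

|A| = 6, |A + A| = 21, K = 21/6 = 7/2.


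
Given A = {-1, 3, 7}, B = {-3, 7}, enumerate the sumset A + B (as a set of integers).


A + B = {a + b : a ∈ A, b ∈ B}.
Enumerate all |A|·|B| = 3·2 = 6 pairs (a, b) and collect distinct sums.
a = -1: -1+-3=-4, -1+7=6
a = 3: 3+-3=0, 3+7=10
a = 7: 7+-3=4, 7+7=14
Collecting distinct sums: A + B = {-4, 0, 4, 6, 10, 14}
|A + B| = 6

A + B = {-4, 0, 4, 6, 10, 14}


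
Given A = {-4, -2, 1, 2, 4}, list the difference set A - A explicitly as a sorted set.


A - A = {a - a' : a, a' ∈ A}.
Compute a - a' for each ordered pair (a, a'):
a = -4: -4--4=0, -4--2=-2, -4-1=-5, -4-2=-6, -4-4=-8
a = -2: -2--4=2, -2--2=0, -2-1=-3, -2-2=-4, -2-4=-6
a = 1: 1--4=5, 1--2=3, 1-1=0, 1-2=-1, 1-4=-3
a = 2: 2--4=6, 2--2=4, 2-1=1, 2-2=0, 2-4=-2
a = 4: 4--4=8, 4--2=6, 4-1=3, 4-2=2, 4-4=0
Collecting distinct values (and noting 0 appears from a-a):
A - A = {-8, -6, -5, -4, -3, -2, -1, 0, 1, 2, 3, 4, 5, 6, 8}
|A - A| = 15

A - A = {-8, -6, -5, -4, -3, -2, -1, 0, 1, 2, 3, 4, 5, 6, 8}


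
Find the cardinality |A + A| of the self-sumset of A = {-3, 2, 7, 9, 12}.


A + A = {a + a' : a, a' ∈ A}; |A| = 5.
General bounds: 2|A| - 1 ≤ |A + A| ≤ |A|(|A|+1)/2, i.e. 9 ≤ |A + A| ≤ 15.
Lower bound 2|A|-1 is attained iff A is an arithmetic progression.
Enumerate sums a + a' for a ≤ a' (symmetric, so this suffices):
a = -3: -3+-3=-6, -3+2=-1, -3+7=4, -3+9=6, -3+12=9
a = 2: 2+2=4, 2+7=9, 2+9=11, 2+12=14
a = 7: 7+7=14, 7+9=16, 7+12=19
a = 9: 9+9=18, 9+12=21
a = 12: 12+12=24
Distinct sums: {-6, -1, 4, 6, 9, 11, 14, 16, 18, 19, 21, 24}
|A + A| = 12

|A + A| = 12


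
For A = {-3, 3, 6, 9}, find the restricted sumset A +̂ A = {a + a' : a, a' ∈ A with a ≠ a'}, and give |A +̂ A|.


Restricted sumset: A +̂ A = {a + a' : a ∈ A, a' ∈ A, a ≠ a'}.
Equivalently, take A + A and drop any sum 2a that is achievable ONLY as a + a for a ∈ A (i.e. sums representable only with equal summands).
Enumerate pairs (a, a') with a < a' (symmetric, so each unordered pair gives one sum; this covers all a ≠ a'):
  -3 + 3 = 0
  -3 + 6 = 3
  -3 + 9 = 6
  3 + 6 = 9
  3 + 9 = 12
  6 + 9 = 15
Collected distinct sums: {0, 3, 6, 9, 12, 15}
|A +̂ A| = 6
(Reference bound: |A +̂ A| ≥ 2|A| - 3 for |A| ≥ 2, with |A| = 4 giving ≥ 5.)

|A +̂ A| = 6


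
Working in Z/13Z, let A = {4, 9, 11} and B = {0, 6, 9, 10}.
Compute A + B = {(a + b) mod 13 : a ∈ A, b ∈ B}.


Work in Z/13Z: reduce every sum a + b modulo 13.
Enumerate all 12 pairs:
a = 4: 4+0=4, 4+6=10, 4+9=0, 4+10=1
a = 9: 9+0=9, 9+6=2, 9+9=5, 9+10=6
a = 11: 11+0=11, 11+6=4, 11+9=7, 11+10=8
Distinct residues collected: {0, 1, 2, 4, 5, 6, 7, 8, 9, 10, 11}
|A + B| = 11 (out of 13 total residues).

A + B = {0, 1, 2, 4, 5, 6, 7, 8, 9, 10, 11}


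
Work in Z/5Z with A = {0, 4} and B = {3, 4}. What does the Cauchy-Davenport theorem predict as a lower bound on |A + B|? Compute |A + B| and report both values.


Cauchy-Davenport: |A + B| ≥ min(p, |A| + |B| - 1) for A, B nonempty in Z/pZ.
|A| = 2, |B| = 2, p = 5.
CD lower bound = min(5, 2 + 2 - 1) = min(5, 3) = 3.
Compute A + B mod 5 directly:
a = 0: 0+3=3, 0+4=4
a = 4: 4+3=2, 4+4=3
A + B = {2, 3, 4}, so |A + B| = 3.
Verify: 3 ≥ 3? Yes ✓.

CD lower bound = 3, actual |A + B| = 3.


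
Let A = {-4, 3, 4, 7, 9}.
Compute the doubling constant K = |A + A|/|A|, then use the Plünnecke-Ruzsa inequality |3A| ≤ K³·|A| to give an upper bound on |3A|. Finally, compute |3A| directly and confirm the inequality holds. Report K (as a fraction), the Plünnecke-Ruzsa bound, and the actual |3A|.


|A| = 5.
Step 1: Compute A + A by enumerating all 25 pairs.
A + A = {-8, -1, 0, 3, 5, 6, 7, 8, 10, 11, 12, 13, 14, 16, 18}, so |A + A| = 15.
Step 2: Doubling constant K = |A + A|/|A| = 15/5 = 15/5 ≈ 3.0000.
Step 3: Plünnecke-Ruzsa gives |3A| ≤ K³·|A| = (3.0000)³ · 5 ≈ 135.0000.
Step 4: Compute 3A = A + A + A directly by enumerating all triples (a,b,c) ∈ A³; |3A| = 28.
Step 5: Check 28 ≤ 135.0000? Yes ✓.

K = 15/5, Plünnecke-Ruzsa bound K³|A| ≈ 135.0000, |3A| = 28, inequality holds.


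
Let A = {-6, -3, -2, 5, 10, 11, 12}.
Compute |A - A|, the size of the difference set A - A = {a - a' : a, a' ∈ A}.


A - A = {a - a' : a, a' ∈ A}; |A| = 7.
Bounds: 2|A|-1 ≤ |A - A| ≤ |A|² - |A| + 1, i.e. 13 ≤ |A - A| ≤ 43.
Note: 0 ∈ A - A always (from a - a). The set is symmetric: if d ∈ A - A then -d ∈ A - A.
Enumerate nonzero differences d = a - a' with a > a' (then include -d):
Positive differences: {1, 2, 3, 4, 5, 6, 7, 8, 11, 12, 13, 14, 15, 16, 17, 18}
Full difference set: {0} ∪ (positive diffs) ∪ (negative diffs).
|A - A| = 1 + 2·16 = 33 (matches direct enumeration: 33).

|A - A| = 33


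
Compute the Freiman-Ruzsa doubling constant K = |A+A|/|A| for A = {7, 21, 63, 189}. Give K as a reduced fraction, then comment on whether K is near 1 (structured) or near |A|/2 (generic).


|A| = 4.
Compute A + A by enumerating all 16 pairs.
A + A = {14, 28, 42, 70, 84, 126, 196, 210, 252, 378}, so |A + A| = 10.
K = |A + A| / |A| = 10/4 = 5/2 ≈ 2.5000.
Reference: AP of size 4 gives K = 7/4 ≈ 1.7500; a fully generic set of size 4 gives K ≈ 2.5000.

|A| = 4, |A + A| = 10, K = 10/4 = 5/2.


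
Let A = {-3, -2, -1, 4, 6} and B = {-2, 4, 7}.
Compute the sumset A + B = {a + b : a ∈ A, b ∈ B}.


A + B = {a + b : a ∈ A, b ∈ B}.
Enumerate all |A|·|B| = 5·3 = 15 pairs (a, b) and collect distinct sums.
a = -3: -3+-2=-5, -3+4=1, -3+7=4
a = -2: -2+-2=-4, -2+4=2, -2+7=5
a = -1: -1+-2=-3, -1+4=3, -1+7=6
a = 4: 4+-2=2, 4+4=8, 4+7=11
a = 6: 6+-2=4, 6+4=10, 6+7=13
Collecting distinct sums: A + B = {-5, -4, -3, 1, 2, 3, 4, 5, 6, 8, 10, 11, 13}
|A + B| = 13

A + B = {-5, -4, -3, 1, 2, 3, 4, 5, 6, 8, 10, 11, 13}


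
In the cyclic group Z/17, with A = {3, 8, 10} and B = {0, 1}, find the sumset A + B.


Work in Z/17Z: reduce every sum a + b modulo 17.
Enumerate all 6 pairs:
a = 3: 3+0=3, 3+1=4
a = 8: 8+0=8, 8+1=9
a = 10: 10+0=10, 10+1=11
Distinct residues collected: {3, 4, 8, 9, 10, 11}
|A + B| = 6 (out of 17 total residues).

A + B = {3, 4, 8, 9, 10, 11}


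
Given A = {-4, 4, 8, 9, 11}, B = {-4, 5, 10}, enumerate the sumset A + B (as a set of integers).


A + B = {a + b : a ∈ A, b ∈ B}.
Enumerate all |A|·|B| = 5·3 = 15 pairs (a, b) and collect distinct sums.
a = -4: -4+-4=-8, -4+5=1, -4+10=6
a = 4: 4+-4=0, 4+5=9, 4+10=14
a = 8: 8+-4=4, 8+5=13, 8+10=18
a = 9: 9+-4=5, 9+5=14, 9+10=19
a = 11: 11+-4=7, 11+5=16, 11+10=21
Collecting distinct sums: A + B = {-8, 0, 1, 4, 5, 6, 7, 9, 13, 14, 16, 18, 19, 21}
|A + B| = 14

A + B = {-8, 0, 1, 4, 5, 6, 7, 9, 13, 14, 16, 18, 19, 21}


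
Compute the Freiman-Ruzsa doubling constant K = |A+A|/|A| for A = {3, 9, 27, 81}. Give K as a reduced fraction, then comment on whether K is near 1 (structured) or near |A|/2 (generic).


|A| = 4.
Compute A + A by enumerating all 16 pairs.
A + A = {6, 12, 18, 30, 36, 54, 84, 90, 108, 162}, so |A + A| = 10.
K = |A + A| / |A| = 10/4 = 5/2 ≈ 2.5000.
Reference: AP of size 4 gives K = 7/4 ≈ 1.7500; a fully generic set of size 4 gives K ≈ 2.5000.

|A| = 4, |A + A| = 10, K = 10/4 = 5/2.


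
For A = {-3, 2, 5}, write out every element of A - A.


A - A = {a - a' : a, a' ∈ A}.
Compute a - a' for each ordered pair (a, a'):
a = -3: -3--3=0, -3-2=-5, -3-5=-8
a = 2: 2--3=5, 2-2=0, 2-5=-3
a = 5: 5--3=8, 5-2=3, 5-5=0
Collecting distinct values (and noting 0 appears from a-a):
A - A = {-8, -5, -3, 0, 3, 5, 8}
|A - A| = 7

A - A = {-8, -5, -3, 0, 3, 5, 8}


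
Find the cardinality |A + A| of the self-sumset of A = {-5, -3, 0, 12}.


A + A = {a + a' : a, a' ∈ A}; |A| = 4.
General bounds: 2|A| - 1 ≤ |A + A| ≤ |A|(|A|+1)/2, i.e. 7 ≤ |A + A| ≤ 10.
Lower bound 2|A|-1 is attained iff A is an arithmetic progression.
Enumerate sums a + a' for a ≤ a' (symmetric, so this suffices):
a = -5: -5+-5=-10, -5+-3=-8, -5+0=-5, -5+12=7
a = -3: -3+-3=-6, -3+0=-3, -3+12=9
a = 0: 0+0=0, 0+12=12
a = 12: 12+12=24
Distinct sums: {-10, -8, -6, -5, -3, 0, 7, 9, 12, 24}
|A + A| = 10

|A + A| = 10


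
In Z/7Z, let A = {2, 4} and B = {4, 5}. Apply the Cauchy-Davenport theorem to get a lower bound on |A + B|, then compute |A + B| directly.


Cauchy-Davenport: |A + B| ≥ min(p, |A| + |B| - 1) for A, B nonempty in Z/pZ.
|A| = 2, |B| = 2, p = 7.
CD lower bound = min(7, 2 + 2 - 1) = min(7, 3) = 3.
Compute A + B mod 7 directly:
a = 2: 2+4=6, 2+5=0
a = 4: 4+4=1, 4+5=2
A + B = {0, 1, 2, 6}, so |A + B| = 4.
Verify: 4 ≥ 3? Yes ✓.

CD lower bound = 3, actual |A + B| = 4.


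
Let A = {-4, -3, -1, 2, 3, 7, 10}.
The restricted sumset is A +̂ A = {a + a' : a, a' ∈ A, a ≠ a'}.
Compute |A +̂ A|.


Restricted sumset: A +̂ A = {a + a' : a ∈ A, a' ∈ A, a ≠ a'}.
Equivalently, take A + A and drop any sum 2a that is achievable ONLY as a + a for a ∈ A (i.e. sums representable only with equal summands).
Enumerate pairs (a, a') with a < a' (symmetric, so each unordered pair gives one sum; this covers all a ≠ a'):
  -4 + -3 = -7
  -4 + -1 = -5
  -4 + 2 = -2
  -4 + 3 = -1
  -4 + 7 = 3
  -4 + 10 = 6
  -3 + -1 = -4
  -3 + 2 = -1
  -3 + 3 = 0
  -3 + 7 = 4
  -3 + 10 = 7
  -1 + 2 = 1
  -1 + 3 = 2
  -1 + 7 = 6
  -1 + 10 = 9
  2 + 3 = 5
  2 + 7 = 9
  2 + 10 = 12
  3 + 7 = 10
  3 + 10 = 13
  7 + 10 = 17
Collected distinct sums: {-7, -5, -4, -2, -1, 0, 1, 2, 3, 4, 5, 6, 7, 9, 10, 12, 13, 17}
|A +̂ A| = 18
(Reference bound: |A +̂ A| ≥ 2|A| - 3 for |A| ≥ 2, with |A| = 7 giving ≥ 11.)

|A +̂ A| = 18


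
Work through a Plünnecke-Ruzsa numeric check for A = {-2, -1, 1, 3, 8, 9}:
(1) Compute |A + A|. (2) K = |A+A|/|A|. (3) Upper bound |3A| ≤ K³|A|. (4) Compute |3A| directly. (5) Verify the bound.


|A| = 6.
Step 1: Compute A + A by enumerating all 36 pairs.
A + A = {-4, -3, -2, -1, 0, 1, 2, 4, 6, 7, 8, 9, 10, 11, 12, 16, 17, 18}, so |A + A| = 18.
Step 2: Doubling constant K = |A + A|/|A| = 18/6 = 18/6 ≈ 3.0000.
Step 3: Plünnecke-Ruzsa gives |3A| ≤ K³·|A| = (3.0000)³ · 6 ≈ 162.0000.
Step 4: Compute 3A = A + A + A directly by enumerating all triples (a,b,c) ∈ A³; |3A| = 32.
Step 5: Check 32 ≤ 162.0000? Yes ✓.

K = 18/6, Plünnecke-Ruzsa bound K³|A| ≈ 162.0000, |3A| = 32, inequality holds.


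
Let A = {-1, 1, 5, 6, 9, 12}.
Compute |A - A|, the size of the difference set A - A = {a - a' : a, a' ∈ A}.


A - A = {a - a' : a, a' ∈ A}; |A| = 6.
Bounds: 2|A|-1 ≤ |A - A| ≤ |A|² - |A| + 1, i.e. 11 ≤ |A - A| ≤ 31.
Note: 0 ∈ A - A always (from a - a). The set is symmetric: if d ∈ A - A then -d ∈ A - A.
Enumerate nonzero differences d = a - a' with a > a' (then include -d):
Positive differences: {1, 2, 3, 4, 5, 6, 7, 8, 10, 11, 13}
Full difference set: {0} ∪ (positive diffs) ∪ (negative diffs).
|A - A| = 1 + 2·11 = 23 (matches direct enumeration: 23).

|A - A| = 23


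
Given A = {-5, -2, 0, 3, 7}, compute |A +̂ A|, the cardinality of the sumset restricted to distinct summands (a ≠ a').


Restricted sumset: A +̂ A = {a + a' : a ∈ A, a' ∈ A, a ≠ a'}.
Equivalently, take A + A and drop any sum 2a that is achievable ONLY as a + a for a ∈ A (i.e. sums representable only with equal summands).
Enumerate pairs (a, a') with a < a' (symmetric, so each unordered pair gives one sum; this covers all a ≠ a'):
  -5 + -2 = -7
  -5 + 0 = -5
  -5 + 3 = -2
  -5 + 7 = 2
  -2 + 0 = -2
  -2 + 3 = 1
  -2 + 7 = 5
  0 + 3 = 3
  0 + 7 = 7
  3 + 7 = 10
Collected distinct sums: {-7, -5, -2, 1, 2, 3, 5, 7, 10}
|A +̂ A| = 9
(Reference bound: |A +̂ A| ≥ 2|A| - 3 for |A| ≥ 2, with |A| = 5 giving ≥ 7.)

|A +̂ A| = 9


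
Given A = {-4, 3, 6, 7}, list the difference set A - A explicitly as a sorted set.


A - A = {a - a' : a, a' ∈ A}.
Compute a - a' for each ordered pair (a, a'):
a = -4: -4--4=0, -4-3=-7, -4-6=-10, -4-7=-11
a = 3: 3--4=7, 3-3=0, 3-6=-3, 3-7=-4
a = 6: 6--4=10, 6-3=3, 6-6=0, 6-7=-1
a = 7: 7--4=11, 7-3=4, 7-6=1, 7-7=0
Collecting distinct values (and noting 0 appears from a-a):
A - A = {-11, -10, -7, -4, -3, -1, 0, 1, 3, 4, 7, 10, 11}
|A - A| = 13

A - A = {-11, -10, -7, -4, -3, -1, 0, 1, 3, 4, 7, 10, 11}


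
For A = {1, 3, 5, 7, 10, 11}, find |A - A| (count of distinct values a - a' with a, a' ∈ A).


A - A = {a - a' : a, a' ∈ A}; |A| = 6.
Bounds: 2|A|-1 ≤ |A - A| ≤ |A|² - |A| + 1, i.e. 11 ≤ |A - A| ≤ 31.
Note: 0 ∈ A - A always (from a - a). The set is symmetric: if d ∈ A - A then -d ∈ A - A.
Enumerate nonzero differences d = a - a' with a > a' (then include -d):
Positive differences: {1, 2, 3, 4, 5, 6, 7, 8, 9, 10}
Full difference set: {0} ∪ (positive diffs) ∪ (negative diffs).
|A - A| = 1 + 2·10 = 21 (matches direct enumeration: 21).

|A - A| = 21


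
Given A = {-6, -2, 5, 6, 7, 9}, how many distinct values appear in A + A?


A + A = {a + a' : a, a' ∈ A}; |A| = 6.
General bounds: 2|A| - 1 ≤ |A + A| ≤ |A|(|A|+1)/2, i.e. 11 ≤ |A + A| ≤ 21.
Lower bound 2|A|-1 is attained iff A is an arithmetic progression.
Enumerate sums a + a' for a ≤ a' (symmetric, so this suffices):
a = -6: -6+-6=-12, -6+-2=-8, -6+5=-1, -6+6=0, -6+7=1, -6+9=3
a = -2: -2+-2=-4, -2+5=3, -2+6=4, -2+7=5, -2+9=7
a = 5: 5+5=10, 5+6=11, 5+7=12, 5+9=14
a = 6: 6+6=12, 6+7=13, 6+9=15
a = 7: 7+7=14, 7+9=16
a = 9: 9+9=18
Distinct sums: {-12, -8, -4, -1, 0, 1, 3, 4, 5, 7, 10, 11, 12, 13, 14, 15, 16, 18}
|A + A| = 18

|A + A| = 18


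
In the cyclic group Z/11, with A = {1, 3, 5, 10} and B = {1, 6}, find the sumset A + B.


Work in Z/11Z: reduce every sum a + b modulo 11.
Enumerate all 8 pairs:
a = 1: 1+1=2, 1+6=7
a = 3: 3+1=4, 3+6=9
a = 5: 5+1=6, 5+6=0
a = 10: 10+1=0, 10+6=5
Distinct residues collected: {0, 2, 4, 5, 6, 7, 9}
|A + B| = 7 (out of 11 total residues).

A + B = {0, 2, 4, 5, 6, 7, 9}


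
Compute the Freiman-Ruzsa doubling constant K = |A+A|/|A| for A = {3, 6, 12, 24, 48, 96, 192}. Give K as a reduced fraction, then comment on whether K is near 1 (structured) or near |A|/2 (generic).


|A| = 7.
Compute A + A by enumerating all 49 pairs.
A + A = {6, 9, 12, 15, 18, 24, 27, 30, 36, 48, 51, 54, 60, 72, 96, 99, 102, 108, 120, 144, 192, 195, 198, 204, 216, 240, 288, 384}, so |A + A| = 28.
K = |A + A| / |A| = 28/7 = 4/1 ≈ 4.0000.
Reference: AP of size 7 gives K = 13/7 ≈ 1.8571; a fully generic set of size 7 gives K ≈ 4.0000.

|A| = 7, |A + A| = 28, K = 28/7 = 4/1.


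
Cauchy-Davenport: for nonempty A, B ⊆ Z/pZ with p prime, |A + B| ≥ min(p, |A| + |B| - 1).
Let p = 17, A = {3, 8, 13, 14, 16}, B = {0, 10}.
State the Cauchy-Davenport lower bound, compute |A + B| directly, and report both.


Cauchy-Davenport: |A + B| ≥ min(p, |A| + |B| - 1) for A, B nonempty in Z/pZ.
|A| = 5, |B| = 2, p = 17.
CD lower bound = min(17, 5 + 2 - 1) = min(17, 6) = 6.
Compute A + B mod 17 directly:
a = 3: 3+0=3, 3+10=13
a = 8: 8+0=8, 8+10=1
a = 13: 13+0=13, 13+10=6
a = 14: 14+0=14, 14+10=7
a = 16: 16+0=16, 16+10=9
A + B = {1, 3, 6, 7, 8, 9, 13, 14, 16}, so |A + B| = 9.
Verify: 9 ≥ 6? Yes ✓.

CD lower bound = 6, actual |A + B| = 9.


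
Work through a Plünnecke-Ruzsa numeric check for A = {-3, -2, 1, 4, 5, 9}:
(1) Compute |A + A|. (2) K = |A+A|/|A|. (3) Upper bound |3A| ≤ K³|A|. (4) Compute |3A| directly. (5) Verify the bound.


|A| = 6.
Step 1: Compute A + A by enumerating all 36 pairs.
A + A = {-6, -5, -4, -2, -1, 1, 2, 3, 5, 6, 7, 8, 9, 10, 13, 14, 18}, so |A + A| = 17.
Step 2: Doubling constant K = |A + A|/|A| = 17/6 = 17/6 ≈ 2.8333.
Step 3: Plünnecke-Ruzsa gives |3A| ≤ K³·|A| = (2.8333)³ · 6 ≈ 136.4722.
Step 4: Compute 3A = A + A + A directly by enumerating all triples (a,b,c) ∈ A³; |3A| = 32.
Step 5: Check 32 ≤ 136.4722? Yes ✓.

K = 17/6, Plünnecke-Ruzsa bound K³|A| ≈ 136.4722, |3A| = 32, inequality holds.


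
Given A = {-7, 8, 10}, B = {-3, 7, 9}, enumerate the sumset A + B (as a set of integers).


A + B = {a + b : a ∈ A, b ∈ B}.
Enumerate all |A|·|B| = 3·3 = 9 pairs (a, b) and collect distinct sums.
a = -7: -7+-3=-10, -7+7=0, -7+9=2
a = 8: 8+-3=5, 8+7=15, 8+9=17
a = 10: 10+-3=7, 10+7=17, 10+9=19
Collecting distinct sums: A + B = {-10, 0, 2, 5, 7, 15, 17, 19}
|A + B| = 8

A + B = {-10, 0, 2, 5, 7, 15, 17, 19}


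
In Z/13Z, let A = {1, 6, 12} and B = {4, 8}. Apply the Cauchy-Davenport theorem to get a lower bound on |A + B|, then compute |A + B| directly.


Cauchy-Davenport: |A + B| ≥ min(p, |A| + |B| - 1) for A, B nonempty in Z/pZ.
|A| = 3, |B| = 2, p = 13.
CD lower bound = min(13, 3 + 2 - 1) = min(13, 4) = 4.
Compute A + B mod 13 directly:
a = 1: 1+4=5, 1+8=9
a = 6: 6+4=10, 6+8=1
a = 12: 12+4=3, 12+8=7
A + B = {1, 3, 5, 7, 9, 10}, so |A + B| = 6.
Verify: 6 ≥ 4? Yes ✓.

CD lower bound = 4, actual |A + B| = 6.


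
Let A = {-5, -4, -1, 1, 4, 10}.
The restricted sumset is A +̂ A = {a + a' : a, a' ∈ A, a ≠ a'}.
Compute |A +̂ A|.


Restricted sumset: A +̂ A = {a + a' : a ∈ A, a' ∈ A, a ≠ a'}.
Equivalently, take A + A and drop any sum 2a that is achievable ONLY as a + a for a ∈ A (i.e. sums representable only with equal summands).
Enumerate pairs (a, a') with a < a' (symmetric, so each unordered pair gives one sum; this covers all a ≠ a'):
  -5 + -4 = -9
  -5 + -1 = -6
  -5 + 1 = -4
  -5 + 4 = -1
  -5 + 10 = 5
  -4 + -1 = -5
  -4 + 1 = -3
  -4 + 4 = 0
  -4 + 10 = 6
  -1 + 1 = 0
  -1 + 4 = 3
  -1 + 10 = 9
  1 + 4 = 5
  1 + 10 = 11
  4 + 10 = 14
Collected distinct sums: {-9, -6, -5, -4, -3, -1, 0, 3, 5, 6, 9, 11, 14}
|A +̂ A| = 13
(Reference bound: |A +̂ A| ≥ 2|A| - 3 for |A| ≥ 2, with |A| = 6 giving ≥ 9.)

|A +̂ A| = 13


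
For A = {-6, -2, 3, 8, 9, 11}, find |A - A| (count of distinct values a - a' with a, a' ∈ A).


A - A = {a - a' : a, a' ∈ A}; |A| = 6.
Bounds: 2|A|-1 ≤ |A - A| ≤ |A|² - |A| + 1, i.e. 11 ≤ |A - A| ≤ 31.
Note: 0 ∈ A - A always (from a - a). The set is symmetric: if d ∈ A - A then -d ∈ A - A.
Enumerate nonzero differences d = a - a' with a > a' (then include -d):
Positive differences: {1, 2, 3, 4, 5, 6, 8, 9, 10, 11, 13, 14, 15, 17}
Full difference set: {0} ∪ (positive diffs) ∪ (negative diffs).
|A - A| = 1 + 2·14 = 29 (matches direct enumeration: 29).

|A - A| = 29


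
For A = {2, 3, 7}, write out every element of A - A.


A - A = {a - a' : a, a' ∈ A}.
Compute a - a' for each ordered pair (a, a'):
a = 2: 2-2=0, 2-3=-1, 2-7=-5
a = 3: 3-2=1, 3-3=0, 3-7=-4
a = 7: 7-2=5, 7-3=4, 7-7=0
Collecting distinct values (and noting 0 appears from a-a):
A - A = {-5, -4, -1, 0, 1, 4, 5}
|A - A| = 7

A - A = {-5, -4, -1, 0, 1, 4, 5}


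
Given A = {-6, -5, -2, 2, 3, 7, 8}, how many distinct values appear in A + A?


A + A = {a + a' : a, a' ∈ A}; |A| = 7.
General bounds: 2|A| - 1 ≤ |A + A| ≤ |A|(|A|+1)/2, i.e. 13 ≤ |A + A| ≤ 28.
Lower bound 2|A|-1 is attained iff A is an arithmetic progression.
Enumerate sums a + a' for a ≤ a' (symmetric, so this suffices):
a = -6: -6+-6=-12, -6+-5=-11, -6+-2=-8, -6+2=-4, -6+3=-3, -6+7=1, -6+8=2
a = -5: -5+-5=-10, -5+-2=-7, -5+2=-3, -5+3=-2, -5+7=2, -5+8=3
a = -2: -2+-2=-4, -2+2=0, -2+3=1, -2+7=5, -2+8=6
a = 2: 2+2=4, 2+3=5, 2+7=9, 2+8=10
a = 3: 3+3=6, 3+7=10, 3+8=11
a = 7: 7+7=14, 7+8=15
a = 8: 8+8=16
Distinct sums: {-12, -11, -10, -8, -7, -4, -3, -2, 0, 1, 2, 3, 4, 5, 6, 9, 10, 11, 14, 15, 16}
|A + A| = 21

|A + A| = 21


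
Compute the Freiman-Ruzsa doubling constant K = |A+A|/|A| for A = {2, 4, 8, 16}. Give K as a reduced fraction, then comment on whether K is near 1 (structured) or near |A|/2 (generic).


|A| = 4.
Compute A + A by enumerating all 16 pairs.
A + A = {4, 6, 8, 10, 12, 16, 18, 20, 24, 32}, so |A + A| = 10.
K = |A + A| / |A| = 10/4 = 5/2 ≈ 2.5000.
Reference: AP of size 4 gives K = 7/4 ≈ 1.7500; a fully generic set of size 4 gives K ≈ 2.5000.

|A| = 4, |A + A| = 10, K = 10/4 = 5/2.


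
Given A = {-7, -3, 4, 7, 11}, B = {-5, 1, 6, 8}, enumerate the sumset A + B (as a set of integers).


A + B = {a + b : a ∈ A, b ∈ B}.
Enumerate all |A|·|B| = 5·4 = 20 pairs (a, b) and collect distinct sums.
a = -7: -7+-5=-12, -7+1=-6, -7+6=-1, -7+8=1
a = -3: -3+-5=-8, -3+1=-2, -3+6=3, -3+8=5
a = 4: 4+-5=-1, 4+1=5, 4+6=10, 4+8=12
a = 7: 7+-5=2, 7+1=8, 7+6=13, 7+8=15
a = 11: 11+-5=6, 11+1=12, 11+6=17, 11+8=19
Collecting distinct sums: A + B = {-12, -8, -6, -2, -1, 1, 2, 3, 5, 6, 8, 10, 12, 13, 15, 17, 19}
|A + B| = 17

A + B = {-12, -8, -6, -2, -1, 1, 2, 3, 5, 6, 8, 10, 12, 13, 15, 17, 19}


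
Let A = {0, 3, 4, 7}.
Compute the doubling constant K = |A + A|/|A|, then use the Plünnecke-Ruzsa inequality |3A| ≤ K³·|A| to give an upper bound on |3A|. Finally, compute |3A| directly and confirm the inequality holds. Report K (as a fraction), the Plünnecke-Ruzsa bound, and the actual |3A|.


|A| = 4.
Step 1: Compute A + A by enumerating all 16 pairs.
A + A = {0, 3, 4, 6, 7, 8, 10, 11, 14}, so |A + A| = 9.
Step 2: Doubling constant K = |A + A|/|A| = 9/4 = 9/4 ≈ 2.2500.
Step 3: Plünnecke-Ruzsa gives |3A| ≤ K³·|A| = (2.2500)³ · 4 ≈ 45.5625.
Step 4: Compute 3A = A + A + A directly by enumerating all triples (a,b,c) ∈ A³; |3A| = 16.
Step 5: Check 16 ≤ 45.5625? Yes ✓.

K = 9/4, Plünnecke-Ruzsa bound K³|A| ≈ 45.5625, |3A| = 16, inequality holds.
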